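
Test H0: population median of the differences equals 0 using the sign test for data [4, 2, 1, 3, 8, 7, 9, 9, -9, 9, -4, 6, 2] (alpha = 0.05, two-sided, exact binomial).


Step 1: Discard zero differences. Original n = 13; n_eff = number of nonzero differences = 13.
Nonzero differences (with sign): +4, +2, +1, +3, +8, +7, +9, +9, -9, +9, -4, +6, +2
Step 2: Count signs: positive = 11, negative = 2.
Step 3: Under H0: P(positive) = 0.5, so the number of positives S ~ Bin(13, 0.5).
Step 4: Two-sided exact p-value = sum of Bin(13,0.5) probabilities at or below the observed probability = 0.022461.
Step 5: alpha = 0.05. reject H0.

n_eff = 13, pos = 11, neg = 2, p = 0.022461, reject H0.


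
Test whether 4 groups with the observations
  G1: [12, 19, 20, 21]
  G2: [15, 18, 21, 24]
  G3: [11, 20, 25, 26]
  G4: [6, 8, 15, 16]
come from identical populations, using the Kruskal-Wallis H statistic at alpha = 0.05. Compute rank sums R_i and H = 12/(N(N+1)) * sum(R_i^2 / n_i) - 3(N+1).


Step 1: Combine all N = 16 observations and assign midranks.
sorted (value, group, rank): (6,G4,1), (8,G4,2), (11,G3,3), (12,G1,4), (15,G2,5.5), (15,G4,5.5), (16,G4,7), (18,G2,8), (19,G1,9), (20,G1,10.5), (20,G3,10.5), (21,G1,12.5), (21,G2,12.5), (24,G2,14), (25,G3,15), (26,G3,16)
Step 2: Sum ranks within each group.
R_1 = 36 (n_1 = 4)
R_2 = 40 (n_2 = 4)
R_3 = 44.5 (n_3 = 4)
R_4 = 15.5 (n_4 = 4)
Step 3: H = 12/(N(N+1)) * sum(R_i^2/n_i) - 3(N+1)
     = 12/(16*17) * (36^2/4 + 40^2/4 + 44.5^2/4 + 15.5^2/4) - 3*17
     = 0.044118 * 1279.12 - 51
     = 5.431985.
Step 4: Ties present; correction factor C = 1 - 18/(16^3 - 16) = 0.995588. Corrected H = 5.431985 / 0.995588 = 5.456056.
Step 5: Under H0, H ~ chi^2(3); p-value = 0.141291.
Step 6: alpha = 0.05. fail to reject H0.

H = 5.4561, df = 3, p = 0.141291, fail to reject H0.


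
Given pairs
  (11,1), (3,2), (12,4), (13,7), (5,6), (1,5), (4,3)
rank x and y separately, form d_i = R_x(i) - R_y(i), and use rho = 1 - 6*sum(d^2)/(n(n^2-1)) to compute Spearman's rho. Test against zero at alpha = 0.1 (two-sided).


Step 1: Rank x and y separately (midranks; no ties here).
rank(x): 11->5, 3->2, 12->6, 13->7, 5->4, 1->1, 4->3
rank(y): 1->1, 2->2, 4->4, 7->7, 6->6, 5->5, 3->3
Step 2: d_i = R_x(i) - R_y(i); compute d_i^2.
  (5-1)^2=16, (2-2)^2=0, (6-4)^2=4, (7-7)^2=0, (4-6)^2=4, (1-5)^2=16, (3-3)^2=0
sum(d^2) = 40.
Step 3: rho = 1 - 6*40 / (7*(7^2 - 1)) = 1 - 240/336 = 0.285714.
Step 4: Under H0, t = rho * sqrt((n-2)/(1-rho^2)) = 0.6667 ~ t(5).
Step 5: Two-sided p-value from the t-distribution with 5 df = 0.534509.
Step 6: alpha = 0.1. fail to reject H0.

rho = 0.2857, p = 0.534509, fail to reject H0 at alpha = 0.1.


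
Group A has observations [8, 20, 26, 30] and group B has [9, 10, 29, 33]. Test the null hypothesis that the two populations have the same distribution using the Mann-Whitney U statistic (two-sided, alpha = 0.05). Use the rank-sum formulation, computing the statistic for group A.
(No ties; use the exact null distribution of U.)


Step 1: Combine and sort all 8 observations; assign midranks.
sorted (value, group): (8,X), (9,Y), (10,Y), (20,X), (26,X), (29,Y), (30,X), (33,Y)
ranks: 8->1, 9->2, 10->3, 20->4, 26->5, 29->6, 30->7, 33->8
Step 2: Rank sum for X: R1 = 1 + 4 + 5 + 7 = 17.
Step 3: U_X = R1 - n1(n1+1)/2 = 17 - 4*5/2 = 17 - 10 = 7.
       U_Y = n1*n2 - U_X = 16 - 7 = 9.
Step 4: No ties, so the exact null distribution of U (based on enumerating the C(8,4) = 70 equally likely rank assignments) gives the two-sided p-value.
Step 5: p-value = 0.885714; compare to alpha = 0.05. fail to reject H0.

U_X = 7, p = 0.885714, fail to reject H0 at alpha = 0.05.


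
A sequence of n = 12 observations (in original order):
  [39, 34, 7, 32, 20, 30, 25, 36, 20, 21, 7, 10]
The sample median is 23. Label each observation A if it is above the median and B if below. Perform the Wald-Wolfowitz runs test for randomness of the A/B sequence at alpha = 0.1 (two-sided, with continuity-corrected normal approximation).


Step 1: Compute median = 23; label A = above, B = below.
Labels in order: AABABAAABBBB  (n_A = 6, n_B = 6)
Step 2: Count runs R = 6.
Step 3: Under H0 (random ordering), E[R] = 2*n_A*n_B/(n_A+n_B) + 1 = 2*6*6/12 + 1 = 7.0000.
        Var[R] = 2*n_A*n_B*(2*n_A*n_B - n_A - n_B) / ((n_A+n_B)^2 * (n_A+n_B-1)) = 4320/1584 = 2.7273.
        SD[R] = 1.6514.
Step 4: Continuity-corrected z = (R + 0.5 - E[R]) / SD[R] = (6 + 0.5 - 7.0000) / 1.6514 = -0.3028.
Step 5: Two-sided p-value via normal approximation = 2*(1 - Phi(|z|)) = 0.762069.
Step 6: alpha = 0.1. fail to reject H0.

R = 6, z = -0.3028, p = 0.762069, fail to reject H0.


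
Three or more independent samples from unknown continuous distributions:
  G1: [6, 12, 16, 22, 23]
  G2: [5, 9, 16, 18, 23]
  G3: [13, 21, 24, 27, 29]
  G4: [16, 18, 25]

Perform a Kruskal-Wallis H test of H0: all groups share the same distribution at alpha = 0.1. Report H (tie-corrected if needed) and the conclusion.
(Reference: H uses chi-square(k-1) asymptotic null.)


Step 1: Combine all N = 18 observations and assign midranks.
sorted (value, group, rank): (5,G2,1), (6,G1,2), (9,G2,3), (12,G1,4), (13,G3,5), (16,G1,7), (16,G2,7), (16,G4,7), (18,G2,9.5), (18,G4,9.5), (21,G3,11), (22,G1,12), (23,G1,13.5), (23,G2,13.5), (24,G3,15), (25,G4,16), (27,G3,17), (29,G3,18)
Step 2: Sum ranks within each group.
R_1 = 38.5 (n_1 = 5)
R_2 = 34 (n_2 = 5)
R_3 = 66 (n_3 = 5)
R_4 = 32.5 (n_4 = 3)
Step 3: H = 12/(N(N+1)) * sum(R_i^2/n_i) - 3(N+1)
     = 12/(18*19) * (38.5^2/5 + 34^2/5 + 66^2/5 + 32.5^2/3) - 3*19
     = 0.035088 * 1750.93 - 57
     = 4.436257.
Step 4: Ties present; correction factor C = 1 - 36/(18^3 - 18) = 0.993808. Corrected H = 4.436257 / 0.993808 = 4.463898.
Step 5: Under H0, H ~ chi^2(3); p-value = 0.215533.
Step 6: alpha = 0.1. fail to reject H0.

H = 4.4639, df = 3, p = 0.215533, fail to reject H0.


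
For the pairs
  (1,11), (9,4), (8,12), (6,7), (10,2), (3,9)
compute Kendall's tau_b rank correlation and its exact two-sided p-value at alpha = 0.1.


Step 1: Enumerate the 15 unordered pairs (i,j) with i<j and classify each by sign(x_j-x_i) * sign(y_j-y_i).
  (1,2):dx=+8,dy=-7->D; (1,3):dx=+7,dy=+1->C; (1,4):dx=+5,dy=-4->D; (1,5):dx=+9,dy=-9->D
  (1,6):dx=+2,dy=-2->D; (2,3):dx=-1,dy=+8->D; (2,4):dx=-3,dy=+3->D; (2,5):dx=+1,dy=-2->D
  (2,6):dx=-6,dy=+5->D; (3,4):dx=-2,dy=-5->C; (3,5):dx=+2,dy=-10->D; (3,6):dx=-5,dy=-3->C
  (4,5):dx=+4,dy=-5->D; (4,6):dx=-3,dy=+2->D; (5,6):dx=-7,dy=+7->D
Step 2: C = 3, D = 12, total pairs = 15.
Step 3: tau = (C - D)/(n(n-1)/2) = (3 - 12)/15 = -0.600000.
Step 4: Exact two-sided p-value (enumerate n! = 720 permutations of y under H0): p = 0.136111.
Step 5: alpha = 0.1. fail to reject H0.

tau_b = -0.6000 (C=3, D=12), p = 0.136111, fail to reject H0.


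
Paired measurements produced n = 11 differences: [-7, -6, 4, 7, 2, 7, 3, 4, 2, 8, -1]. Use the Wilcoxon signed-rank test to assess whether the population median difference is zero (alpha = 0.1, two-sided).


Step 1: Drop any zero differences (none here) and take |d_i|.
|d| = [7, 6, 4, 7, 2, 7, 3, 4, 2, 8, 1]
Step 2: Midrank |d_i| (ties get averaged ranks).
ranks: |7|->9, |6|->7, |4|->5.5, |7|->9, |2|->2.5, |7|->9, |3|->4, |4|->5.5, |2|->2.5, |8|->11, |1|->1
Step 3: Attach original signs; sum ranks with positive sign and with negative sign.
W+ = 5.5 + 9 + 2.5 + 9 + 4 + 5.5 + 2.5 + 11 = 49
W- = 9 + 7 + 1 = 17
(Check: W+ + W- = 66 should equal n(n+1)/2 = 66.)
Step 4: Test statistic W = min(W+, W-) = 17.
Step 5: Ties in |d|, so use the tie-corrected normal approximation.
        E[W] = n(n+1)/4 = 11*12/4 = 33.
        Tie groups: |d|=2 (t=2), |d|=4 (t=2), |d|=7 (t=3); sum(t^3 - t) = 36.
        Var[W] = n(n+1)(2n+1)/24 - sum(t^3-t)/48 = 3036/24 - 36/48 = 125.75.
        z = (W - E[W]) / sqrt(Var[W]) = (17 - 33) / 11.2138 = -1.4268.
        Two-sided p = 2*Phi(z) = 0.153635.
Step 6: alpha = 0.1. fail to reject H0.

W+ = 49, W- = 17, W = min = 17, p = 0.153635, fail to reject H0.


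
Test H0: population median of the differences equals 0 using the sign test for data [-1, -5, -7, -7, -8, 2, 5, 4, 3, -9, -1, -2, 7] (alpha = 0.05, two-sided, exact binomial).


Step 1: Discard zero differences. Original n = 13; n_eff = number of nonzero differences = 13.
Nonzero differences (with sign): -1, -5, -7, -7, -8, +2, +5, +4, +3, -9, -1, -2, +7
Step 2: Count signs: positive = 5, negative = 8.
Step 3: Under H0: P(positive) = 0.5, so the number of positives S ~ Bin(13, 0.5).
Step 4: Two-sided exact p-value = sum of Bin(13,0.5) probabilities at or below the observed probability = 0.581055.
Step 5: alpha = 0.05. fail to reject H0.

n_eff = 13, pos = 5, neg = 8, p = 0.581055, fail to reject H0.


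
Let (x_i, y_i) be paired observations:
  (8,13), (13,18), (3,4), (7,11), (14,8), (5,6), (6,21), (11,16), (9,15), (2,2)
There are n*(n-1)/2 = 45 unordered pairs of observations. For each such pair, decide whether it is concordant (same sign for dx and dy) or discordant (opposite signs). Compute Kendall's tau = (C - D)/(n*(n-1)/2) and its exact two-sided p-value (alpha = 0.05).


Step 1: Enumerate the 45 unordered pairs (i,j) with i<j and classify each by sign(x_j-x_i) * sign(y_j-y_i).
  (1,2):dx=+5,dy=+5->C; (1,3):dx=-5,dy=-9->C; (1,4):dx=-1,dy=-2->C; (1,5):dx=+6,dy=-5->D
  (1,6):dx=-3,dy=-7->C; (1,7):dx=-2,dy=+8->D; (1,8):dx=+3,dy=+3->C; (1,9):dx=+1,dy=+2->C
  (1,10):dx=-6,dy=-11->C; (2,3):dx=-10,dy=-14->C; (2,4):dx=-6,dy=-7->C; (2,5):dx=+1,dy=-10->D
  (2,6):dx=-8,dy=-12->C; (2,7):dx=-7,dy=+3->D; (2,8):dx=-2,dy=-2->C; (2,9):dx=-4,dy=-3->C
  (2,10):dx=-11,dy=-16->C; (3,4):dx=+4,dy=+7->C; (3,5):dx=+11,dy=+4->C; (3,6):dx=+2,dy=+2->C
  (3,7):dx=+3,dy=+17->C; (3,8):dx=+8,dy=+12->C; (3,9):dx=+6,dy=+11->C; (3,10):dx=-1,dy=-2->C
  (4,5):dx=+7,dy=-3->D; (4,6):dx=-2,dy=-5->C; (4,7):dx=-1,dy=+10->D; (4,8):dx=+4,dy=+5->C
  (4,9):dx=+2,dy=+4->C; (4,10):dx=-5,dy=-9->C; (5,6):dx=-9,dy=-2->C; (5,7):dx=-8,dy=+13->D
  (5,8):dx=-3,dy=+8->D; (5,9):dx=-5,dy=+7->D; (5,10):dx=-12,dy=-6->C; (6,7):dx=+1,dy=+15->C
  (6,8):dx=+6,dy=+10->C; (6,9):dx=+4,dy=+9->C; (6,10):dx=-3,dy=-4->C; (7,8):dx=+5,dy=-5->D
  (7,9):dx=+3,dy=-6->D; (7,10):dx=-4,dy=-19->C; (8,9):dx=-2,dy=-1->C; (8,10):dx=-9,dy=-14->C
  (9,10):dx=-7,dy=-13->C
Step 2: C = 34, D = 11, total pairs = 45.
Step 3: tau = (C - D)/(n(n-1)/2) = (34 - 11)/45 = 0.511111.
Step 4: Exact two-sided p-value (enumerate n! = 3628800 permutations of y under H0): p = 0.046623.
Step 5: alpha = 0.05. reject H0.

tau_b = 0.5111 (C=34, D=11), p = 0.046623, reject H0.


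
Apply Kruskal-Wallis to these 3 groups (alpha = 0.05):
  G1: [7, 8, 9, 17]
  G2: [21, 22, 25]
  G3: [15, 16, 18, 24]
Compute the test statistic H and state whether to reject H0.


Step 1: Combine all N = 11 observations and assign midranks.
sorted (value, group, rank): (7,G1,1), (8,G1,2), (9,G1,3), (15,G3,4), (16,G3,5), (17,G1,6), (18,G3,7), (21,G2,8), (22,G2,9), (24,G3,10), (25,G2,11)
Step 2: Sum ranks within each group.
R_1 = 12 (n_1 = 4)
R_2 = 28 (n_2 = 3)
R_3 = 26 (n_3 = 4)
Step 3: H = 12/(N(N+1)) * sum(R_i^2/n_i) - 3(N+1)
     = 12/(11*12) * (12^2/4 + 28^2/3 + 26^2/4) - 3*12
     = 0.090909 * 466.333 - 36
     = 6.393939.
Step 4: No ties, so H is used without correction.
Step 5: Under H0, H ~ chi^2(2); p-value = 0.040886.
Step 6: alpha = 0.05. reject H0.

H = 6.3939, df = 2, p = 0.040886, reject H0.


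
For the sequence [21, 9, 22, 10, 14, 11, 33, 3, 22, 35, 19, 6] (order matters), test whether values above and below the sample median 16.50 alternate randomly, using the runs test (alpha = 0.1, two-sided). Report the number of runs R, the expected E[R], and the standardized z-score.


Step 1: Compute median = 16.50; label A = above, B = below.
Labels in order: ABABBBABAAAB  (n_A = 6, n_B = 6)
Step 2: Count runs R = 8.
Step 3: Under H0 (random ordering), E[R] = 2*n_A*n_B/(n_A+n_B) + 1 = 2*6*6/12 + 1 = 7.0000.
        Var[R] = 2*n_A*n_B*(2*n_A*n_B - n_A - n_B) / ((n_A+n_B)^2 * (n_A+n_B-1)) = 4320/1584 = 2.7273.
        SD[R] = 1.6514.
Step 4: Continuity-corrected z = (R - 0.5 - E[R]) / SD[R] = (8 - 0.5 - 7.0000) / 1.6514 = 0.3028.
Step 5: Two-sided p-value via normal approximation = 2*(1 - Phi(|z|)) = 0.762069.
Step 6: alpha = 0.1. fail to reject H0.

R = 8, z = 0.3028, p = 0.762069, fail to reject H0.


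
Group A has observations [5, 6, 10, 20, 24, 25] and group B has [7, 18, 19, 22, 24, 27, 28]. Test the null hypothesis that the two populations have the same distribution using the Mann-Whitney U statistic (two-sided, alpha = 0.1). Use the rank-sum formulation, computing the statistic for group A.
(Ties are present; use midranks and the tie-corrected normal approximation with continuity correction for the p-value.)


Step 1: Combine and sort all 13 observations; assign midranks.
sorted (value, group): (5,X), (6,X), (7,Y), (10,X), (18,Y), (19,Y), (20,X), (22,Y), (24,X), (24,Y), (25,X), (27,Y), (28,Y)
ranks: 5->1, 6->2, 7->3, 10->4, 18->5, 19->6, 20->7, 22->8, 24->9.5, 24->9.5, 25->11, 27->12, 28->13
Step 2: Rank sum for X: R1 = 1 + 2 + 4 + 7 + 9.5 + 11 = 34.5.
Step 3: U_X = R1 - n1(n1+1)/2 = 34.5 - 6*7/2 = 34.5 - 21 = 13.5.
       U_Y = n1*n2 - U_X = 42 - 13.5 = 28.5.
Step 4: Ties are present, so use the tie-corrected normal approximation (with continuity correction) for the p-value.
Step 5: p-value = 0.316645; compare to alpha = 0.1. fail to reject H0.

U_X = 13.5, p = 0.316645, fail to reject H0 at alpha = 0.1.


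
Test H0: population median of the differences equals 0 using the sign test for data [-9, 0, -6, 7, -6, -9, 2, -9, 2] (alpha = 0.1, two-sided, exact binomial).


Step 1: Discard zero differences. Original n = 9; n_eff = number of nonzero differences = 8.
Nonzero differences (with sign): -9, -6, +7, -6, -9, +2, -9, +2
Step 2: Count signs: positive = 3, negative = 5.
Step 3: Under H0: P(positive) = 0.5, so the number of positives S ~ Bin(8, 0.5).
Step 4: Two-sided exact p-value = sum of Bin(8,0.5) probabilities at or below the observed probability = 0.726562.
Step 5: alpha = 0.1. fail to reject H0.

n_eff = 8, pos = 3, neg = 5, p = 0.726562, fail to reject H0.


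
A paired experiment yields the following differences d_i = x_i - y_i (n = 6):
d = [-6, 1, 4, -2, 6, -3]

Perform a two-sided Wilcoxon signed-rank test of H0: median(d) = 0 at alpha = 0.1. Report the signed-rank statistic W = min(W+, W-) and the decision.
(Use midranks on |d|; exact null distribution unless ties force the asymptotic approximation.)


Step 1: Drop any zero differences (none here) and take |d_i|.
|d| = [6, 1, 4, 2, 6, 3]
Step 2: Midrank |d_i| (ties get averaged ranks).
ranks: |6|->5.5, |1|->1, |4|->4, |2|->2, |6|->5.5, |3|->3
Step 3: Attach original signs; sum ranks with positive sign and with negative sign.
W+ = 1 + 4 + 5.5 = 10.5
W- = 5.5 + 2 + 3 = 10.5
(Check: W+ + W- = 21 should equal n(n+1)/2 = 21.)
Step 4: Test statistic W = min(W+, W-) = 10.5.
Step 5: Ties in |d|, so use the tie-corrected normal approximation.
        E[W] = n(n+1)/4 = 6*7/4 = 10.5.
        Tie groups: |d|=6 (t=2); sum(t^3 - t) = 6.
        Var[W] = n(n+1)(2n+1)/24 - sum(t^3-t)/48 = 546/24 - 6/48 = 22.625.
        z = (W - E[W]) / sqrt(Var[W]) = (10.5 - 10.5) / 4.7566 = 0.0000.
        Two-sided p = 2*Phi(z) = 1.000000.
Step 6: alpha = 0.1. fail to reject H0.

W+ = 10.5, W- = 10.5, W = min = 10.5, p = 1.000000, fail to reject H0.


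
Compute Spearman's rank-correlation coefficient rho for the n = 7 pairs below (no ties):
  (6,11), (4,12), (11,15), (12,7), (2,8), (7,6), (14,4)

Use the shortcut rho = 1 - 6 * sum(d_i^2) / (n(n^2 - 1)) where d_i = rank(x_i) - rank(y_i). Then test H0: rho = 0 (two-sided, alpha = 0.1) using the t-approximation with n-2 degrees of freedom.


Step 1: Rank x and y separately (midranks; no ties here).
rank(x): 6->3, 4->2, 11->5, 12->6, 2->1, 7->4, 14->7
rank(y): 11->5, 12->6, 15->7, 7->3, 8->4, 6->2, 4->1
Step 2: d_i = R_x(i) - R_y(i); compute d_i^2.
  (3-5)^2=4, (2-6)^2=16, (5-7)^2=4, (6-3)^2=9, (1-4)^2=9, (4-2)^2=4, (7-1)^2=36
sum(d^2) = 82.
Step 3: rho = 1 - 6*82 / (7*(7^2 - 1)) = 1 - 492/336 = -0.464286.
Step 4: Under H0, t = rho * sqrt((n-2)/(1-rho^2)) = -1.1722 ~ t(5).
Step 5: Two-sided p-value from the t-distribution with 5 df = 0.293934.
Step 6: alpha = 0.1. fail to reject H0.

rho = -0.4643, p = 0.293934, fail to reject H0 at alpha = 0.1.


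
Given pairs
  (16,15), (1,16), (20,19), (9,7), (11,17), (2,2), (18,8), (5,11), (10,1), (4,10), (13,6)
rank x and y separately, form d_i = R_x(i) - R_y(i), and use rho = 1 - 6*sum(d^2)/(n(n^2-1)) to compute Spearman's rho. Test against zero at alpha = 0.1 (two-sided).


Step 1: Rank x and y separately (midranks; no ties here).
rank(x): 16->9, 1->1, 20->11, 9->5, 11->7, 2->2, 18->10, 5->4, 10->6, 4->3, 13->8
rank(y): 15->8, 16->9, 19->11, 7->4, 17->10, 2->2, 8->5, 11->7, 1->1, 10->6, 6->3
Step 2: d_i = R_x(i) - R_y(i); compute d_i^2.
  (9-8)^2=1, (1-9)^2=64, (11-11)^2=0, (5-4)^2=1, (7-10)^2=9, (2-2)^2=0, (10-5)^2=25, (4-7)^2=9, (6-1)^2=25, (3-6)^2=9, (8-3)^2=25
sum(d^2) = 168.
Step 3: rho = 1 - 6*168 / (11*(11^2 - 1)) = 1 - 1008/1320 = 0.236364.
Step 4: Under H0, t = rho * sqrt((n-2)/(1-rho^2)) = 0.7298 ~ t(9).
Step 5: Two-sided p-value from the t-distribution with 9 df = 0.484091.
Step 6: alpha = 0.1. fail to reject H0.

rho = 0.2364, p = 0.484091, fail to reject H0 at alpha = 0.1.


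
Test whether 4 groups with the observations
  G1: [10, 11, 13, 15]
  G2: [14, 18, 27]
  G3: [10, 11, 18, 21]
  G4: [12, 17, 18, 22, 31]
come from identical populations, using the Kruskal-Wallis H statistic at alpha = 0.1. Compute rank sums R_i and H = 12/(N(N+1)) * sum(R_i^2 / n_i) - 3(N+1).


Step 1: Combine all N = 16 observations and assign midranks.
sorted (value, group, rank): (10,G1,1.5), (10,G3,1.5), (11,G1,3.5), (11,G3,3.5), (12,G4,5), (13,G1,6), (14,G2,7), (15,G1,8), (17,G4,9), (18,G2,11), (18,G3,11), (18,G4,11), (21,G3,13), (22,G4,14), (27,G2,15), (31,G4,16)
Step 2: Sum ranks within each group.
R_1 = 19 (n_1 = 4)
R_2 = 33 (n_2 = 3)
R_3 = 29 (n_3 = 4)
R_4 = 55 (n_4 = 5)
Step 3: H = 12/(N(N+1)) * sum(R_i^2/n_i) - 3(N+1)
     = 12/(16*17) * (19^2/4 + 33^2/3 + 29^2/4 + 55^2/5) - 3*17
     = 0.044118 * 1268.5 - 51
     = 4.963235.
Step 4: Ties present; correction factor C = 1 - 36/(16^3 - 16) = 0.991176. Corrected H = 4.963235 / 0.991176 = 5.007418.
Step 5: Under H0, H ~ chi^2(3); p-value = 0.171255.
Step 6: alpha = 0.1. fail to reject H0.

H = 5.0074, df = 3, p = 0.171255, fail to reject H0.


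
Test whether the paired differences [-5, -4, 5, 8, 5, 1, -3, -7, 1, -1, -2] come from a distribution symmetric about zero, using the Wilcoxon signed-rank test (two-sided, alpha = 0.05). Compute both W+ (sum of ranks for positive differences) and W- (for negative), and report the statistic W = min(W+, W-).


Step 1: Drop any zero differences (none here) and take |d_i|.
|d| = [5, 4, 5, 8, 5, 1, 3, 7, 1, 1, 2]
Step 2: Midrank |d_i| (ties get averaged ranks).
ranks: |5|->8, |4|->6, |5|->8, |8|->11, |5|->8, |1|->2, |3|->5, |7|->10, |1|->2, |1|->2, |2|->4
Step 3: Attach original signs; sum ranks with positive sign and with negative sign.
W+ = 8 + 11 + 8 + 2 + 2 = 31
W- = 8 + 6 + 5 + 10 + 2 + 4 = 35
(Check: W+ + W- = 66 should equal n(n+1)/2 = 66.)
Step 4: Test statistic W = min(W+, W-) = 31.
Step 5: Ties in |d|, so use the tie-corrected normal approximation.
        E[W] = n(n+1)/4 = 11*12/4 = 33.
        Tie groups: |d|=1 (t=3), |d|=5 (t=3); sum(t^3 - t) = 48.
        Var[W] = n(n+1)(2n+1)/24 - sum(t^3-t)/48 = 3036/24 - 48/48 = 125.5.
        z = (W - E[W]) / sqrt(Var[W]) = (31 - 33) / 11.2027 = -0.1785.
        Two-sided p = 2*Phi(z) = 0.858308.
Step 6: alpha = 0.05. fail to reject H0.

W+ = 31, W- = 35, W = min = 31, p = 0.858308, fail to reject H0.


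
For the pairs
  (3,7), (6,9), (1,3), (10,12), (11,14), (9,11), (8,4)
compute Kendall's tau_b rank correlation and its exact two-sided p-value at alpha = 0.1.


Step 1: Enumerate the 21 unordered pairs (i,j) with i<j and classify each by sign(x_j-x_i) * sign(y_j-y_i).
  (1,2):dx=+3,dy=+2->C; (1,3):dx=-2,dy=-4->C; (1,4):dx=+7,dy=+5->C; (1,5):dx=+8,dy=+7->C
  (1,6):dx=+6,dy=+4->C; (1,7):dx=+5,dy=-3->D; (2,3):dx=-5,dy=-6->C; (2,4):dx=+4,dy=+3->C
  (2,5):dx=+5,dy=+5->C; (2,6):dx=+3,dy=+2->C; (2,7):dx=+2,dy=-5->D; (3,4):dx=+9,dy=+9->C
  (3,5):dx=+10,dy=+11->C; (3,6):dx=+8,dy=+8->C; (3,7):dx=+7,dy=+1->C; (4,5):dx=+1,dy=+2->C
  (4,6):dx=-1,dy=-1->C; (4,7):dx=-2,dy=-8->C; (5,6):dx=-2,dy=-3->C; (5,7):dx=-3,dy=-10->C
  (6,7):dx=-1,dy=-7->C
Step 2: C = 19, D = 2, total pairs = 21.
Step 3: tau = (C - D)/(n(n-1)/2) = (19 - 2)/21 = 0.809524.
Step 4: Exact two-sided p-value (enumerate n! = 5040 permutations of y under H0): p = 0.010714.
Step 5: alpha = 0.1. reject H0.

tau_b = 0.8095 (C=19, D=2), p = 0.010714, reject H0.


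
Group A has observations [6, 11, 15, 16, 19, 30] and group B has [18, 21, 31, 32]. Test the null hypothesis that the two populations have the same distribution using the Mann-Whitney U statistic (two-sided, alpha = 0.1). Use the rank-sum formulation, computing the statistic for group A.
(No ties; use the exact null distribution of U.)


Step 1: Combine and sort all 10 observations; assign midranks.
sorted (value, group): (6,X), (11,X), (15,X), (16,X), (18,Y), (19,X), (21,Y), (30,X), (31,Y), (32,Y)
ranks: 6->1, 11->2, 15->3, 16->4, 18->5, 19->6, 21->7, 30->8, 31->9, 32->10
Step 2: Rank sum for X: R1 = 1 + 2 + 3 + 4 + 6 + 8 = 24.
Step 3: U_X = R1 - n1(n1+1)/2 = 24 - 6*7/2 = 24 - 21 = 3.
       U_Y = n1*n2 - U_X = 24 - 3 = 21.
Step 4: No ties, so the exact null distribution of U (based on enumerating the C(10,6) = 210 equally likely rank assignments) gives the two-sided p-value.
Step 5: p-value = 0.066667; compare to alpha = 0.1. reject H0.

U_X = 3, p = 0.066667, reject H0 at alpha = 0.1.


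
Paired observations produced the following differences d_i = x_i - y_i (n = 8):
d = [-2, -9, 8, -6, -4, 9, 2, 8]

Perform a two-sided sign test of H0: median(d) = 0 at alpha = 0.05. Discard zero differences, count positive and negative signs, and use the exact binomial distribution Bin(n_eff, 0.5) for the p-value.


Step 1: Discard zero differences. Original n = 8; n_eff = number of nonzero differences = 8.
Nonzero differences (with sign): -2, -9, +8, -6, -4, +9, +2, +8
Step 2: Count signs: positive = 4, negative = 4.
Step 3: Under H0: P(positive) = 0.5, so the number of positives S ~ Bin(8, 0.5).
Step 4: Two-sided exact p-value = sum of Bin(8,0.5) probabilities at or below the observed probability = 1.000000.
Step 5: alpha = 0.05. fail to reject H0.

n_eff = 8, pos = 4, neg = 4, p = 1.000000, fail to reject H0.


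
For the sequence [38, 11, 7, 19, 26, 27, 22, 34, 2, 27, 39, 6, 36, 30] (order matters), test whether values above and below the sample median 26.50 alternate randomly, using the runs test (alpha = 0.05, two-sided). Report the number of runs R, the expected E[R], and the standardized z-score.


Step 1: Compute median = 26.50; label A = above, B = below.
Labels in order: ABBBBABABAABAA  (n_A = 7, n_B = 7)
Step 2: Count runs R = 9.
Step 3: Under H0 (random ordering), E[R] = 2*n_A*n_B/(n_A+n_B) + 1 = 2*7*7/14 + 1 = 8.0000.
        Var[R] = 2*n_A*n_B*(2*n_A*n_B - n_A - n_B) / ((n_A+n_B)^2 * (n_A+n_B-1)) = 8232/2548 = 3.2308.
        SD[R] = 1.7974.
Step 4: Continuity-corrected z = (R - 0.5 - E[R]) / SD[R] = (9 - 0.5 - 8.0000) / 1.7974 = 0.2782.
Step 5: Two-sided p-value via normal approximation = 2*(1 - Phi(|z|)) = 0.780879.
Step 6: alpha = 0.05. fail to reject H0.

R = 9, z = 0.2782, p = 0.780879, fail to reject H0.


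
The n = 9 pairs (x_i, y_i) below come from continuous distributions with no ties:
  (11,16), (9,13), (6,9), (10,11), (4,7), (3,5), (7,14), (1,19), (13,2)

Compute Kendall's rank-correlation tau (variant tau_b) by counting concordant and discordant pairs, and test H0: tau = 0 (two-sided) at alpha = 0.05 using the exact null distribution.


Step 1: Enumerate the 36 unordered pairs (i,j) with i<j and classify each by sign(x_j-x_i) * sign(y_j-y_i).
  (1,2):dx=-2,dy=-3->C; (1,3):dx=-5,dy=-7->C; (1,4):dx=-1,dy=-5->C; (1,5):dx=-7,dy=-9->C
  (1,6):dx=-8,dy=-11->C; (1,7):dx=-4,dy=-2->C; (1,8):dx=-10,dy=+3->D; (1,9):dx=+2,dy=-14->D
  (2,3):dx=-3,dy=-4->C; (2,4):dx=+1,dy=-2->D; (2,5):dx=-5,dy=-6->C; (2,6):dx=-6,dy=-8->C
  (2,7):dx=-2,dy=+1->D; (2,8):dx=-8,dy=+6->D; (2,9):dx=+4,dy=-11->D; (3,4):dx=+4,dy=+2->C
  (3,5):dx=-2,dy=-2->C; (3,6):dx=-3,dy=-4->C; (3,7):dx=+1,dy=+5->C; (3,8):dx=-5,dy=+10->D
  (3,9):dx=+7,dy=-7->D; (4,5):dx=-6,dy=-4->C; (4,6):dx=-7,dy=-6->C; (4,7):dx=-3,dy=+3->D
  (4,8):dx=-9,dy=+8->D; (4,9):dx=+3,dy=-9->D; (5,6):dx=-1,dy=-2->C; (5,7):dx=+3,dy=+7->C
  (5,8):dx=-3,dy=+12->D; (5,9):dx=+9,dy=-5->D; (6,7):dx=+4,dy=+9->C; (6,8):dx=-2,dy=+14->D
  (6,9):dx=+10,dy=-3->D; (7,8):dx=-6,dy=+5->D; (7,9):dx=+6,dy=-12->D; (8,9):dx=+12,dy=-17->D
Step 2: C = 18, D = 18, total pairs = 36.
Step 3: tau = (C - D)/(n(n-1)/2) = (18 - 18)/36 = 0.000000.
Step 4: Exact two-sided p-value (enumerate n! = 362880 permutations of y under H0): p = 1.000000.
Step 5: alpha = 0.05. fail to reject H0.

tau_b = 0.0000 (C=18, D=18), p = 1.000000, fail to reject H0.


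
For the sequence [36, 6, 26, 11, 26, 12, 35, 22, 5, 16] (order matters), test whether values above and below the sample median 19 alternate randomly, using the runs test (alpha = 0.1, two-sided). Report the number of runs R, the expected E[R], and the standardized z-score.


Step 1: Compute median = 19; label A = above, B = below.
Labels in order: ABABABAABB  (n_A = 5, n_B = 5)
Step 2: Count runs R = 8.
Step 3: Under H0 (random ordering), E[R] = 2*n_A*n_B/(n_A+n_B) + 1 = 2*5*5/10 + 1 = 6.0000.
        Var[R] = 2*n_A*n_B*(2*n_A*n_B - n_A - n_B) / ((n_A+n_B)^2 * (n_A+n_B-1)) = 2000/900 = 2.2222.
        SD[R] = 1.4907.
Step 4: Continuity-corrected z = (R - 0.5 - E[R]) / SD[R] = (8 - 0.5 - 6.0000) / 1.4907 = 1.0062.
Step 5: Two-sided p-value via normal approximation = 2*(1 - Phi(|z|)) = 0.314305.
Step 6: alpha = 0.1. fail to reject H0.

R = 8, z = 1.0062, p = 0.314305, fail to reject H0.


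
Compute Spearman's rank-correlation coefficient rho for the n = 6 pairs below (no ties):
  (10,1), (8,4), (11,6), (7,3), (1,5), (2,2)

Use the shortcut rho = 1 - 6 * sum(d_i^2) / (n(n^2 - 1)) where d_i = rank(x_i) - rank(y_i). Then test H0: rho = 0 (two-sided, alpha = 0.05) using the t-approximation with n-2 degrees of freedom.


Step 1: Rank x and y separately (midranks; no ties here).
rank(x): 10->5, 8->4, 11->6, 7->3, 1->1, 2->2
rank(y): 1->1, 4->4, 6->6, 3->3, 5->5, 2->2
Step 2: d_i = R_x(i) - R_y(i); compute d_i^2.
  (5-1)^2=16, (4-4)^2=0, (6-6)^2=0, (3-3)^2=0, (1-5)^2=16, (2-2)^2=0
sum(d^2) = 32.
Step 3: rho = 1 - 6*32 / (6*(6^2 - 1)) = 1 - 192/210 = 0.085714.
Step 4: Under H0, t = rho * sqrt((n-2)/(1-rho^2)) = 0.1721 ~ t(4).
Step 5: Two-sided p-value from the t-distribution with 4 df = 0.871743.
Step 6: alpha = 0.05. fail to reject H0.

rho = 0.0857, p = 0.871743, fail to reject H0 at alpha = 0.05.


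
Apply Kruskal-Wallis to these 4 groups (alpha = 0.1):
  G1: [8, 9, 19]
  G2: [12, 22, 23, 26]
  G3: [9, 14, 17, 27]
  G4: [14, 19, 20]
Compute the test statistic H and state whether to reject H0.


Step 1: Combine all N = 14 observations and assign midranks.
sorted (value, group, rank): (8,G1,1), (9,G1,2.5), (9,G3,2.5), (12,G2,4), (14,G3,5.5), (14,G4,5.5), (17,G3,7), (19,G1,8.5), (19,G4,8.5), (20,G4,10), (22,G2,11), (23,G2,12), (26,G2,13), (27,G3,14)
Step 2: Sum ranks within each group.
R_1 = 12 (n_1 = 3)
R_2 = 40 (n_2 = 4)
R_3 = 29 (n_3 = 4)
R_4 = 24 (n_4 = 3)
Step 3: H = 12/(N(N+1)) * sum(R_i^2/n_i) - 3(N+1)
     = 12/(14*15) * (12^2/3 + 40^2/4 + 29^2/4 + 24^2/3) - 3*15
     = 0.057143 * 850.25 - 45
     = 3.585714.
Step 4: Ties present; correction factor C = 1 - 18/(14^3 - 14) = 0.993407. Corrected H = 3.585714 / 0.993407 = 3.609513.
Step 5: Under H0, H ~ chi^2(3); p-value = 0.306834.
Step 6: alpha = 0.1. fail to reject H0.

H = 3.6095, df = 3, p = 0.306834, fail to reject H0.


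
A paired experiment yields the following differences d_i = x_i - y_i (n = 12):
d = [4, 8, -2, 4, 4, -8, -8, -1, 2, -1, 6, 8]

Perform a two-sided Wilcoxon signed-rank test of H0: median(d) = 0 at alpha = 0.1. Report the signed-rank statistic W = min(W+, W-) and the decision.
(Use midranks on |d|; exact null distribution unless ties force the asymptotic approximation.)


Step 1: Drop any zero differences (none here) and take |d_i|.
|d| = [4, 8, 2, 4, 4, 8, 8, 1, 2, 1, 6, 8]
Step 2: Midrank |d_i| (ties get averaged ranks).
ranks: |4|->6, |8|->10.5, |2|->3.5, |4|->6, |4|->6, |8|->10.5, |8|->10.5, |1|->1.5, |2|->3.5, |1|->1.5, |6|->8, |8|->10.5
Step 3: Attach original signs; sum ranks with positive sign and with negative sign.
W+ = 6 + 10.5 + 6 + 6 + 3.5 + 8 + 10.5 = 50.5
W- = 3.5 + 10.5 + 10.5 + 1.5 + 1.5 = 27.5
(Check: W+ + W- = 78 should equal n(n+1)/2 = 78.)
Step 4: Test statistic W = min(W+, W-) = 27.5.
Step 5: Ties in |d|, so use the tie-corrected normal approximation.
        E[W] = n(n+1)/4 = 12*13/4 = 39.
        Tie groups: |d|=1 (t=2), |d|=2 (t=2), |d|=4 (t=3), |d|=8 (t=4); sum(t^3 - t) = 96.
        Var[W] = n(n+1)(2n+1)/24 - sum(t^3-t)/48 = 3900/24 - 96/48 = 160.5.
        z = (W - E[W]) / sqrt(Var[W]) = (27.5 - 39) / 12.6689 = -0.9077.
        Two-sided p = 2*Phi(z) = 0.364017.
Step 6: alpha = 0.1. fail to reject H0.

W+ = 50.5, W- = 27.5, W = min = 27.5, p = 0.364017, fail to reject H0.


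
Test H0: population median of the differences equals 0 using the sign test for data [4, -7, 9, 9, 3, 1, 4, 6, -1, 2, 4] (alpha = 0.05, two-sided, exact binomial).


Step 1: Discard zero differences. Original n = 11; n_eff = number of nonzero differences = 11.
Nonzero differences (with sign): +4, -7, +9, +9, +3, +1, +4, +6, -1, +2, +4
Step 2: Count signs: positive = 9, negative = 2.
Step 3: Under H0: P(positive) = 0.5, so the number of positives S ~ Bin(11, 0.5).
Step 4: Two-sided exact p-value = sum of Bin(11,0.5) probabilities at or below the observed probability = 0.065430.
Step 5: alpha = 0.05. fail to reject H0.

n_eff = 11, pos = 9, neg = 2, p = 0.065430, fail to reject H0.


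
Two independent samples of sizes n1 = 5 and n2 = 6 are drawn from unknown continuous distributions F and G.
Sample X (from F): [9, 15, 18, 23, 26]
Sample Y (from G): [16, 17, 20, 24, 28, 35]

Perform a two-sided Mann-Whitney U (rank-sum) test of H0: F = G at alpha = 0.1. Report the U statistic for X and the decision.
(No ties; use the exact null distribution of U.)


Step 1: Combine and sort all 11 observations; assign midranks.
sorted (value, group): (9,X), (15,X), (16,Y), (17,Y), (18,X), (20,Y), (23,X), (24,Y), (26,X), (28,Y), (35,Y)
ranks: 9->1, 15->2, 16->3, 17->4, 18->5, 20->6, 23->7, 24->8, 26->9, 28->10, 35->11
Step 2: Rank sum for X: R1 = 1 + 2 + 5 + 7 + 9 = 24.
Step 3: U_X = R1 - n1(n1+1)/2 = 24 - 5*6/2 = 24 - 15 = 9.
       U_Y = n1*n2 - U_X = 30 - 9 = 21.
Step 4: No ties, so the exact null distribution of U (based on enumerating the C(11,5) = 462 equally likely rank assignments) gives the two-sided p-value.
Step 5: p-value = 0.329004; compare to alpha = 0.1. fail to reject H0.

U_X = 9, p = 0.329004, fail to reject H0 at alpha = 0.1.


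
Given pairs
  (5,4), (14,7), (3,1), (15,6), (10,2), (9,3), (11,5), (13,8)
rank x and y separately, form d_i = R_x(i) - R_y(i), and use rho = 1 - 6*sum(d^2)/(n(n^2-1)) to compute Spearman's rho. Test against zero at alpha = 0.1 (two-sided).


Step 1: Rank x and y separately (midranks; no ties here).
rank(x): 5->2, 14->7, 3->1, 15->8, 10->4, 9->3, 11->5, 13->6
rank(y): 4->4, 7->7, 1->1, 6->6, 2->2, 3->3, 5->5, 8->8
Step 2: d_i = R_x(i) - R_y(i); compute d_i^2.
  (2-4)^2=4, (7-7)^2=0, (1-1)^2=0, (8-6)^2=4, (4-2)^2=4, (3-3)^2=0, (5-5)^2=0, (6-8)^2=4
sum(d^2) = 16.
Step 3: rho = 1 - 6*16 / (8*(8^2 - 1)) = 1 - 96/504 = 0.809524.
Step 4: Under H0, t = rho * sqrt((n-2)/(1-rho^2)) = 3.3776 ~ t(6).
Step 5: Two-sided p-value from the t-distribution with 6 df = 0.014903.
Step 6: alpha = 0.1. reject H0.

rho = 0.8095, p = 0.014903, reject H0 at alpha = 0.1.


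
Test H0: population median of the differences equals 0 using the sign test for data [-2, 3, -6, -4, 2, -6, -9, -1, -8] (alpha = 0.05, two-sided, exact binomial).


Step 1: Discard zero differences. Original n = 9; n_eff = number of nonzero differences = 9.
Nonzero differences (with sign): -2, +3, -6, -4, +2, -6, -9, -1, -8
Step 2: Count signs: positive = 2, negative = 7.
Step 3: Under H0: P(positive) = 0.5, so the number of positives S ~ Bin(9, 0.5).
Step 4: Two-sided exact p-value = sum of Bin(9,0.5) probabilities at or below the observed probability = 0.179688.
Step 5: alpha = 0.05. fail to reject H0.

n_eff = 9, pos = 2, neg = 7, p = 0.179688, fail to reject H0.


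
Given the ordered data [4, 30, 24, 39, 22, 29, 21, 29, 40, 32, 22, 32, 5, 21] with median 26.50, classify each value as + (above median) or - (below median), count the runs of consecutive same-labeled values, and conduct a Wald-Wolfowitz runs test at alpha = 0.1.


Step 1: Compute median = 26.50; label A = above, B = below.
Labels in order: BABABABAAABABB  (n_A = 7, n_B = 7)
Step 2: Count runs R = 11.
Step 3: Under H0 (random ordering), E[R] = 2*n_A*n_B/(n_A+n_B) + 1 = 2*7*7/14 + 1 = 8.0000.
        Var[R] = 2*n_A*n_B*(2*n_A*n_B - n_A - n_B) / ((n_A+n_B)^2 * (n_A+n_B-1)) = 8232/2548 = 3.2308.
        SD[R] = 1.7974.
Step 4: Continuity-corrected z = (R - 0.5 - E[R]) / SD[R] = (11 - 0.5 - 8.0000) / 1.7974 = 1.3909.
Step 5: Two-sided p-value via normal approximation = 2*(1 - Phi(|z|)) = 0.164264.
Step 6: alpha = 0.1. fail to reject H0.

R = 11, z = 1.3909, p = 0.164264, fail to reject H0.


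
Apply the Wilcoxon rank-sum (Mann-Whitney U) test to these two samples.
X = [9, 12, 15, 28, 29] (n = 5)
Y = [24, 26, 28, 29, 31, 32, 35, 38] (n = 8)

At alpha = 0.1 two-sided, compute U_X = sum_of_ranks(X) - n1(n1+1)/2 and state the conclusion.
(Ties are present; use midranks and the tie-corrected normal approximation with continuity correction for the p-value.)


Step 1: Combine and sort all 13 observations; assign midranks.
sorted (value, group): (9,X), (12,X), (15,X), (24,Y), (26,Y), (28,X), (28,Y), (29,X), (29,Y), (31,Y), (32,Y), (35,Y), (38,Y)
ranks: 9->1, 12->2, 15->3, 24->4, 26->5, 28->6.5, 28->6.5, 29->8.5, 29->8.5, 31->10, 32->11, 35->12, 38->13
Step 2: Rank sum for X: R1 = 1 + 2 + 3 + 6.5 + 8.5 = 21.
Step 3: U_X = R1 - n1(n1+1)/2 = 21 - 5*6/2 = 21 - 15 = 6.
       U_Y = n1*n2 - U_X = 40 - 6 = 34.
Step 4: Ties are present, so use the tie-corrected normal approximation (with continuity correction) for the p-value.
Step 5: p-value = 0.047519; compare to alpha = 0.1. reject H0.

U_X = 6, p = 0.047519, reject H0 at alpha = 0.1.


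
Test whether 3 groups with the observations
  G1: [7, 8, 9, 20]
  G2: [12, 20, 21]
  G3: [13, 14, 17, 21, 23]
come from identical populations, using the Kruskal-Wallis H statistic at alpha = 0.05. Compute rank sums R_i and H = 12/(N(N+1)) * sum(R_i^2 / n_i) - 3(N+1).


Step 1: Combine all N = 12 observations and assign midranks.
sorted (value, group, rank): (7,G1,1), (8,G1,2), (9,G1,3), (12,G2,4), (13,G3,5), (14,G3,6), (17,G3,7), (20,G1,8.5), (20,G2,8.5), (21,G2,10.5), (21,G3,10.5), (23,G3,12)
Step 2: Sum ranks within each group.
R_1 = 14.5 (n_1 = 4)
R_2 = 23 (n_2 = 3)
R_3 = 40.5 (n_3 = 5)
Step 3: H = 12/(N(N+1)) * sum(R_i^2/n_i) - 3(N+1)
     = 12/(12*13) * (14.5^2/4 + 23^2/3 + 40.5^2/5) - 3*13
     = 0.076923 * 556.946 - 39
     = 3.841987.
Step 4: Ties present; correction factor C = 1 - 12/(12^3 - 12) = 0.993007. Corrected H = 3.841987 / 0.993007 = 3.869043.
Step 5: Under H0, H ~ chi^2(2); p-value = 0.144493.
Step 6: alpha = 0.05. fail to reject H0.

H = 3.8690, df = 2, p = 0.144493, fail to reject H0.


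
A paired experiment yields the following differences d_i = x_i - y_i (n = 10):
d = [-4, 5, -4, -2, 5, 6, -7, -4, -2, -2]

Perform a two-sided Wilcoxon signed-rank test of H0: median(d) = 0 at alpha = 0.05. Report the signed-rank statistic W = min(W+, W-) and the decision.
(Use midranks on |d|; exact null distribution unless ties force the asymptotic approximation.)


Step 1: Drop any zero differences (none here) and take |d_i|.
|d| = [4, 5, 4, 2, 5, 6, 7, 4, 2, 2]
Step 2: Midrank |d_i| (ties get averaged ranks).
ranks: |4|->5, |5|->7.5, |4|->5, |2|->2, |5|->7.5, |6|->9, |7|->10, |4|->5, |2|->2, |2|->2
Step 3: Attach original signs; sum ranks with positive sign and with negative sign.
W+ = 7.5 + 7.5 + 9 = 24
W- = 5 + 5 + 2 + 10 + 5 + 2 + 2 = 31
(Check: W+ + W- = 55 should equal n(n+1)/2 = 55.)
Step 4: Test statistic W = min(W+, W-) = 24.
Step 5: Ties in |d|, so use the tie-corrected normal approximation.
        E[W] = n(n+1)/4 = 10*11/4 = 27.5.
        Tie groups: |d|=2 (t=3), |d|=4 (t=3), |d|=5 (t=2); sum(t^3 - t) = 54.
        Var[W] = n(n+1)(2n+1)/24 - sum(t^3-t)/48 = 2310/24 - 54/48 = 95.125.
        z = (W - E[W]) / sqrt(Var[W]) = (24 - 27.5) / 9.7532 = -0.3589.
        Two-sided p = 2*Phi(z) = 0.719703.
Step 6: alpha = 0.05. fail to reject H0.

W+ = 24, W- = 31, W = min = 24, p = 0.719703, fail to reject H0.


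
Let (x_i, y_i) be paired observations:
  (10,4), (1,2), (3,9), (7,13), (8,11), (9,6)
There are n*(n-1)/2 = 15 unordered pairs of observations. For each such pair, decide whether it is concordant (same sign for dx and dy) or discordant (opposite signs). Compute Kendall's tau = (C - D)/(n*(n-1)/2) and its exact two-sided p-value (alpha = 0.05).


Step 1: Enumerate the 15 unordered pairs (i,j) with i<j and classify each by sign(x_j-x_i) * sign(y_j-y_i).
  (1,2):dx=-9,dy=-2->C; (1,3):dx=-7,dy=+5->D; (1,4):dx=-3,dy=+9->D; (1,5):dx=-2,dy=+7->D
  (1,6):dx=-1,dy=+2->D; (2,3):dx=+2,dy=+7->C; (2,4):dx=+6,dy=+11->C; (2,5):dx=+7,dy=+9->C
  (2,6):dx=+8,dy=+4->C; (3,4):dx=+4,dy=+4->C; (3,5):dx=+5,dy=+2->C; (3,6):dx=+6,dy=-3->D
  (4,5):dx=+1,dy=-2->D; (4,6):dx=+2,dy=-7->D; (5,6):dx=+1,dy=-5->D
Step 2: C = 7, D = 8, total pairs = 15.
Step 3: tau = (C - D)/(n(n-1)/2) = (7 - 8)/15 = -0.066667.
Step 4: Exact two-sided p-value (enumerate n! = 720 permutations of y under H0): p = 1.000000.
Step 5: alpha = 0.05. fail to reject H0.

tau_b = -0.0667 (C=7, D=8), p = 1.000000, fail to reject H0.


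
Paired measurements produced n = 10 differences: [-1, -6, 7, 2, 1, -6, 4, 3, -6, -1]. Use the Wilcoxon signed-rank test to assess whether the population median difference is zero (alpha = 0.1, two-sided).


Step 1: Drop any zero differences (none here) and take |d_i|.
|d| = [1, 6, 7, 2, 1, 6, 4, 3, 6, 1]
Step 2: Midrank |d_i| (ties get averaged ranks).
ranks: |1|->2, |6|->8, |7|->10, |2|->4, |1|->2, |6|->8, |4|->6, |3|->5, |6|->8, |1|->2
Step 3: Attach original signs; sum ranks with positive sign and with negative sign.
W+ = 10 + 4 + 2 + 6 + 5 = 27
W- = 2 + 8 + 8 + 8 + 2 = 28
(Check: W+ + W- = 55 should equal n(n+1)/2 = 55.)
Step 4: Test statistic W = min(W+, W-) = 27.
Step 5: Ties in |d|, so use the tie-corrected normal approximation.
        E[W] = n(n+1)/4 = 10*11/4 = 27.5.
        Tie groups: |d|=1 (t=3), |d|=6 (t=3); sum(t^3 - t) = 48.
        Var[W] = n(n+1)(2n+1)/24 - sum(t^3-t)/48 = 2310/24 - 48/48 = 95.25.
        z = (W - E[W]) / sqrt(Var[W]) = (27 - 27.5) / 9.7596 = -0.0512.
        Two-sided p = 2*Phi(z) = 0.959141.
Step 6: alpha = 0.1. fail to reject H0.

W+ = 27, W- = 28, W = min = 27, p = 0.959141, fail to reject H0.


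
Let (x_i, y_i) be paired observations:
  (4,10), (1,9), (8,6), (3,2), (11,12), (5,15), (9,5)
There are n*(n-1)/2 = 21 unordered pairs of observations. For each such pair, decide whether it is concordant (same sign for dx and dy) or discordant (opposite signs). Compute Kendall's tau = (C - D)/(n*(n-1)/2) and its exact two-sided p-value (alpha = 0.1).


Step 1: Enumerate the 21 unordered pairs (i,j) with i<j and classify each by sign(x_j-x_i) * sign(y_j-y_i).
  (1,2):dx=-3,dy=-1->C; (1,3):dx=+4,dy=-4->D; (1,4):dx=-1,dy=-8->C; (1,5):dx=+7,dy=+2->C
  (1,6):dx=+1,dy=+5->C; (1,7):dx=+5,dy=-5->D; (2,3):dx=+7,dy=-3->D; (2,4):dx=+2,dy=-7->D
  (2,5):dx=+10,dy=+3->C; (2,6):dx=+4,dy=+6->C; (2,7):dx=+8,dy=-4->D; (3,4):dx=-5,dy=-4->C
  (3,5):dx=+3,dy=+6->C; (3,6):dx=-3,dy=+9->D; (3,7):dx=+1,dy=-1->D; (4,5):dx=+8,dy=+10->C
  (4,6):dx=+2,dy=+13->C; (4,7):dx=+6,dy=+3->C; (5,6):dx=-6,dy=+3->D; (5,7):dx=-2,dy=-7->C
  (6,7):dx=+4,dy=-10->D
Step 2: C = 12, D = 9, total pairs = 21.
Step 3: tau = (C - D)/(n(n-1)/2) = (12 - 9)/21 = 0.142857.
Step 4: Exact two-sided p-value (enumerate n! = 5040 permutations of y under H0): p = 0.772619.
Step 5: alpha = 0.1. fail to reject H0.

tau_b = 0.1429 (C=12, D=9), p = 0.772619, fail to reject H0.


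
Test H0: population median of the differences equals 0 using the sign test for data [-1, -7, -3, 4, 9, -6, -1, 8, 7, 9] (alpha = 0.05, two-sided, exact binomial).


Step 1: Discard zero differences. Original n = 10; n_eff = number of nonzero differences = 10.
Nonzero differences (with sign): -1, -7, -3, +4, +9, -6, -1, +8, +7, +9
Step 2: Count signs: positive = 5, negative = 5.
Step 3: Under H0: P(positive) = 0.5, so the number of positives S ~ Bin(10, 0.5).
Step 4: Two-sided exact p-value = sum of Bin(10,0.5) probabilities at or below the observed probability = 1.000000.
Step 5: alpha = 0.05. fail to reject H0.

n_eff = 10, pos = 5, neg = 5, p = 1.000000, fail to reject H0.
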